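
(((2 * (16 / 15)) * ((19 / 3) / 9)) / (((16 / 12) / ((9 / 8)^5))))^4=2981326469522972481 / 175921860444160000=16.95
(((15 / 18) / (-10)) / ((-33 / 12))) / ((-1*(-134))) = 1 / 4422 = 0.00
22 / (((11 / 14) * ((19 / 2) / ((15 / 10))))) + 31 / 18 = 2101 / 342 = 6.14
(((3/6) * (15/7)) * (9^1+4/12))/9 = 10/9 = 1.11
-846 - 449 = -1295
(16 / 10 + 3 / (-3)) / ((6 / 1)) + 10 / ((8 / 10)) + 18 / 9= 73 / 5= 14.60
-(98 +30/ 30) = -99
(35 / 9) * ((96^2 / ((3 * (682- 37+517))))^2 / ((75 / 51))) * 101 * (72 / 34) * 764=3020180.69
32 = 32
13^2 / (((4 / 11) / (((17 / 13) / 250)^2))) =3179 / 250000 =0.01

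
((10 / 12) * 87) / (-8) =-145 / 16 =-9.06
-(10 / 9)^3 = -1000 / 729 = -1.37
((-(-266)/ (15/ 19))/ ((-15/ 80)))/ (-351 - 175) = 40432/ 11835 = 3.42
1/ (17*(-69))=-1/ 1173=-0.00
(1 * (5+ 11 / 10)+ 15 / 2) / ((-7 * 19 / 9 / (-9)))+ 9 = 11493 / 665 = 17.28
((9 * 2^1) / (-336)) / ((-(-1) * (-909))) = 1 / 16968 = 0.00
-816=-816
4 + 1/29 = 117/29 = 4.03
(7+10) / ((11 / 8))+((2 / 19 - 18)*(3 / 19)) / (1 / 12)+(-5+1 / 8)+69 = 1352771 / 31768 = 42.58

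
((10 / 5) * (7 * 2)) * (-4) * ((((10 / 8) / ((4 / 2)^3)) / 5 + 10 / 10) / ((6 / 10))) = -385 / 2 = -192.50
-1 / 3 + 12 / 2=17 / 3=5.67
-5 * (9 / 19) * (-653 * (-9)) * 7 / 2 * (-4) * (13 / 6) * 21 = 168464205 / 19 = 8866537.11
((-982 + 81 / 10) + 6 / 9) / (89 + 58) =-4171 / 630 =-6.62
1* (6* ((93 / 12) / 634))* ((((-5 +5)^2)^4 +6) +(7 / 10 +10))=15531 / 12680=1.22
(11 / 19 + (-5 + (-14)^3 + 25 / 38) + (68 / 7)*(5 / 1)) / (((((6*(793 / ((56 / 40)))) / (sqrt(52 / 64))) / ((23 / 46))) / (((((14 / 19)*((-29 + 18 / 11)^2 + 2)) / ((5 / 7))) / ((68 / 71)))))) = -289.45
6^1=6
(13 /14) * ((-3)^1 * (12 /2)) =-117 /7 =-16.71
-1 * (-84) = 84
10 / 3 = 3.33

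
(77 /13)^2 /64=5929 /10816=0.55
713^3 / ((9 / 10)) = 3624670970 / 9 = 402741218.89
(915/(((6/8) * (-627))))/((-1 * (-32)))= -305/5016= -0.06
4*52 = 208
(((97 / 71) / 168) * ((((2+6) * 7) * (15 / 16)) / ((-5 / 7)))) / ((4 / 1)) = -679 / 4544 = -0.15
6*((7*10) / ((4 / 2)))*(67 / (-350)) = -201 / 5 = -40.20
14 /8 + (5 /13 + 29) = 1619 /52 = 31.13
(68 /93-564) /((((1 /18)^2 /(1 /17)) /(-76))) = 429967872 /527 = 815878.31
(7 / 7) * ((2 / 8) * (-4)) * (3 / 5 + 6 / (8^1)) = -27 / 20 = -1.35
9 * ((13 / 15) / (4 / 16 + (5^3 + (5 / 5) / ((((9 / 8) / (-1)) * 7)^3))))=39007332 / 626357495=0.06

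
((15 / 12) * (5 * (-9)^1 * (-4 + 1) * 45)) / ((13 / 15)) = 455625 / 52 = 8762.02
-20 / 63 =-0.32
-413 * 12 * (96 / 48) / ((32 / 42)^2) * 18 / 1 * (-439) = 2158822449 / 16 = 134926403.06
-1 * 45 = -45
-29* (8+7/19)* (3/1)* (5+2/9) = -72239/19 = -3802.05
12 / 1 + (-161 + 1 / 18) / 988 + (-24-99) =-1976921 / 17784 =-111.16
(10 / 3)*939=3130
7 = 7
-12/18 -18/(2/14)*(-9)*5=5669.33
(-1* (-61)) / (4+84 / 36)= 183 / 19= 9.63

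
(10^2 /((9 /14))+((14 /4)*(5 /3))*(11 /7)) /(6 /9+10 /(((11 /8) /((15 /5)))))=32615 /4452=7.33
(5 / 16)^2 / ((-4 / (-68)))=425 / 256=1.66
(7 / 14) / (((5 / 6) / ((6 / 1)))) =18 / 5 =3.60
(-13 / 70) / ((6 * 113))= -13 / 47460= -0.00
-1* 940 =-940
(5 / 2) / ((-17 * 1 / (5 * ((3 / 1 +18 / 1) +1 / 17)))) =-4475 / 289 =-15.48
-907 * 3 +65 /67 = -182242 /67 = -2720.03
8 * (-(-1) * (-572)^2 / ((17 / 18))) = 47114496 / 17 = 2771440.94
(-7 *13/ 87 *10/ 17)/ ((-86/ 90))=13650/ 21199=0.64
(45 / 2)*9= 405 / 2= 202.50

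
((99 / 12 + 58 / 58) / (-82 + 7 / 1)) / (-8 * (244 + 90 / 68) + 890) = 629 / 5470200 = 0.00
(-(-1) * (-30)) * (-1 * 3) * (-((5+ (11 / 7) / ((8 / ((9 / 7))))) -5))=-4455 / 196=-22.73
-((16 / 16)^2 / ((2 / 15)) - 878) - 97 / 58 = 25196 / 29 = 868.83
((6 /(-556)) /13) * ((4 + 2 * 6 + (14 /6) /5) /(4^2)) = -19 /22240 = -0.00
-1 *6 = -6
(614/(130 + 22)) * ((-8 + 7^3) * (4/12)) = 102845/228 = 451.07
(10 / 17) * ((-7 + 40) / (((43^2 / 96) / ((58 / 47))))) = 1837440 / 1477351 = 1.24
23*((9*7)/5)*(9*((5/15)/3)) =1449/5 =289.80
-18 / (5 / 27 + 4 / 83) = -40338 / 523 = -77.13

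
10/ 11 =0.91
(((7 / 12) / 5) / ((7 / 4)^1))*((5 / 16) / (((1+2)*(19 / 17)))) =17 / 2736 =0.01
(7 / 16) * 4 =7 / 4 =1.75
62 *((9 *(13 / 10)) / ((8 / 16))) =7254 / 5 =1450.80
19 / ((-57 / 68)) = -22.67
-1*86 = -86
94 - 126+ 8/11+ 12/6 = -322/11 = -29.27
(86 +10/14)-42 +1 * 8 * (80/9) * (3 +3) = 9899/21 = 471.38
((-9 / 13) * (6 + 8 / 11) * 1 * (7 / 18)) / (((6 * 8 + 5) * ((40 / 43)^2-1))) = 478891 / 1887171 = 0.25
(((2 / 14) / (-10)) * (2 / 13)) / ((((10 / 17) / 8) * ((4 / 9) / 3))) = -0.20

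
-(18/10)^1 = -9/5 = -1.80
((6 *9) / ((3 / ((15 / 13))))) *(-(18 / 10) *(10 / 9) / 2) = -270 / 13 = -20.77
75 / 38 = 1.97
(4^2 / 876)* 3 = 4 / 73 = 0.05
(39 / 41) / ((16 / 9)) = 351 / 656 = 0.54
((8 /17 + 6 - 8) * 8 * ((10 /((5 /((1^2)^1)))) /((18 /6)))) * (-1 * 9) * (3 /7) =3744 /119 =31.46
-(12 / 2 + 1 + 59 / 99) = -752 / 99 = -7.60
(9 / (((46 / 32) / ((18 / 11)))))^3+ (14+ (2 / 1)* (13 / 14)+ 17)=125624494526 / 113359939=1108.19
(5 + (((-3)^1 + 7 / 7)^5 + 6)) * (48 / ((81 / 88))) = -9856 / 9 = -1095.11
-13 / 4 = -3.25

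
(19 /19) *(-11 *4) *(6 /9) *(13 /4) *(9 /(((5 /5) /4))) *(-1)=3432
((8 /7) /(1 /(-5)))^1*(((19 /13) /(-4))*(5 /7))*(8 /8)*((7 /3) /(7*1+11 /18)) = 5700 /12467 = 0.46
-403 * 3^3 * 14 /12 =-25389 /2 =-12694.50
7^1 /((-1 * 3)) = -7 /3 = -2.33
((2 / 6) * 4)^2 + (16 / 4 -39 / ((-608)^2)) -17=-37336415 / 3326976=-11.22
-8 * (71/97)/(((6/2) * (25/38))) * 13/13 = -21584/7275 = -2.97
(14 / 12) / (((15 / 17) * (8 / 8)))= 1.32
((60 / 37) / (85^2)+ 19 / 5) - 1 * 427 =-22626376 / 53465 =-423.20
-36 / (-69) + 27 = 633 / 23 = 27.52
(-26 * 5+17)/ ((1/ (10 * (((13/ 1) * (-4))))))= 58760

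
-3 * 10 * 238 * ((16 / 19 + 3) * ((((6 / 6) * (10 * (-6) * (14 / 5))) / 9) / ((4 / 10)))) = 24323600 / 19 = 1280189.47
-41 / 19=-2.16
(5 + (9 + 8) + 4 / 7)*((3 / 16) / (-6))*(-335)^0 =-79 / 112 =-0.71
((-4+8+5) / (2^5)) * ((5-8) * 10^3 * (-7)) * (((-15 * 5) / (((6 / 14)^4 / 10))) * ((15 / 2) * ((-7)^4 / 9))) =-3152625546875 / 12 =-262718795572.92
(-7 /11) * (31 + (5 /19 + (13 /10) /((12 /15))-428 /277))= -9237669 /463144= -19.95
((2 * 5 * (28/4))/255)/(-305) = -14/15555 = -0.00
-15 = -15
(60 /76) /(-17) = -15 /323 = -0.05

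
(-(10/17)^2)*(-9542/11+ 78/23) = 21860800/73117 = 298.98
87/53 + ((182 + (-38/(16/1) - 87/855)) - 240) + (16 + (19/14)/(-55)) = -398797843/9304680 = -42.86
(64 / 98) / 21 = 32 / 1029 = 0.03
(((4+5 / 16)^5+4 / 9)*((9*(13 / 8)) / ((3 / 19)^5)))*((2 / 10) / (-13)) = -6972930728997611 / 2038431744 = -3420733.00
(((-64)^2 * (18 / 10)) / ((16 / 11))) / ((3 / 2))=16896 / 5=3379.20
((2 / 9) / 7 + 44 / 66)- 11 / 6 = -143 / 126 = -1.13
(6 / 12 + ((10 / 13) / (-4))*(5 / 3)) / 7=1 / 39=0.03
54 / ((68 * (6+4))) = 27 / 340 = 0.08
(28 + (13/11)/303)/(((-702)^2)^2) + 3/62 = 1214157487082239/25092588006568368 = 0.05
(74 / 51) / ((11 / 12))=1.58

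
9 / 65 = 0.14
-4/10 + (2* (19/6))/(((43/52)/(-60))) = -98886/215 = -459.93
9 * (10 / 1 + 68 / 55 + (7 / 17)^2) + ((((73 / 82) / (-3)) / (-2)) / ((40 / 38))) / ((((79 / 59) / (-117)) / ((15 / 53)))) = 4329484484661 / 43658351440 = 99.17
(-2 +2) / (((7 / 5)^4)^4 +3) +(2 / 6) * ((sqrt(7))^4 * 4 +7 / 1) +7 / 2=427 / 6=71.17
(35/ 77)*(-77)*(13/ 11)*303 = -137865/ 11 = -12533.18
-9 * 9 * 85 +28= -6857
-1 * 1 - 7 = -8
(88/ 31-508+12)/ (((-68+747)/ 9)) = -6.54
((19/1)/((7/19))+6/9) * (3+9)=4388/7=626.86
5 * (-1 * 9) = -45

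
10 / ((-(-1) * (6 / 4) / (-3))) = -20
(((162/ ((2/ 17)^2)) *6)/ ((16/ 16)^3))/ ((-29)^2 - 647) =361.99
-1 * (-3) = 3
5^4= 625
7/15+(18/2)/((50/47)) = 1339/150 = 8.93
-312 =-312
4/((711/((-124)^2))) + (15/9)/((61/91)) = 3859579/43371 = 88.99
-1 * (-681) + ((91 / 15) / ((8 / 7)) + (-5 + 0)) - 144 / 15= 16121 / 24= 671.71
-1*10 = -10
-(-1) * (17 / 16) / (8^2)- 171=-175087 / 1024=-170.98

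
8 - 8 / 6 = 20 / 3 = 6.67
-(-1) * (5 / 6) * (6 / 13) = 5 / 13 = 0.38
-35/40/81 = -7/648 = -0.01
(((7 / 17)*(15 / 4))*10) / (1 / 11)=5775 / 34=169.85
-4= -4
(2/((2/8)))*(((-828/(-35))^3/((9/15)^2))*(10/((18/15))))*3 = 2522949120/343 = 7355536.79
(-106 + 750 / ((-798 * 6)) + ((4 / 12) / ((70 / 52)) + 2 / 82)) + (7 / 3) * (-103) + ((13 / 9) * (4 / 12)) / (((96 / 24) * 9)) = -346.20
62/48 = 31/24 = 1.29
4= 4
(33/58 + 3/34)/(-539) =-324/265727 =-0.00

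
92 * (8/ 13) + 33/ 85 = 62989/ 1105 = 57.00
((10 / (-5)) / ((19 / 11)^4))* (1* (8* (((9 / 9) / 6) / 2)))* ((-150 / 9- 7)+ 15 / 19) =76367456 / 22284891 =3.43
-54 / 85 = -0.64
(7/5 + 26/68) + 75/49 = 27597/8330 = 3.31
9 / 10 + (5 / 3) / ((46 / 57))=2.97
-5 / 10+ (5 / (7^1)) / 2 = -1 / 7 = -0.14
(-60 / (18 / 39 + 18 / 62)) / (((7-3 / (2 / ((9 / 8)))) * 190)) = -12896 / 163115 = -0.08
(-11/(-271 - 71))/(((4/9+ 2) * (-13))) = -1/988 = -0.00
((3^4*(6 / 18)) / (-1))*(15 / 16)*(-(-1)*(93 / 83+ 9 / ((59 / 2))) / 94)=-2827305 / 7365088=-0.38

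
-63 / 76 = -0.83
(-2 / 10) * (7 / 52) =-0.03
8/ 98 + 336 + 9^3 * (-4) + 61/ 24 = -3030995/ 1176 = -2577.38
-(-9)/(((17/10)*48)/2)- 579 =-39357/68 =-578.78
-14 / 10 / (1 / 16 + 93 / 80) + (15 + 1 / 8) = 783 / 56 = 13.98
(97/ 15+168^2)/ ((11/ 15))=423457/ 11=38496.09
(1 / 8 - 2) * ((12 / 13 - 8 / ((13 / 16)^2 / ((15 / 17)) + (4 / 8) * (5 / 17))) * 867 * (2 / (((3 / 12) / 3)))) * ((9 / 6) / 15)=23751660942 / 759733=31263.17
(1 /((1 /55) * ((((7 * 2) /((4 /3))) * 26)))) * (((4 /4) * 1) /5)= 11 /273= 0.04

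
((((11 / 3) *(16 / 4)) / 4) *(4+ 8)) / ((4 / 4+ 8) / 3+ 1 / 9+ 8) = 99 / 25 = 3.96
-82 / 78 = -41 / 39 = -1.05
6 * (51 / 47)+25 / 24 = 8519 / 1128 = 7.55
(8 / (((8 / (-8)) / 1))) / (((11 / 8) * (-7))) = 64 / 77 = 0.83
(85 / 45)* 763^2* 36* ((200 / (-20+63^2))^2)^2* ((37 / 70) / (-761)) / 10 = -3347970752000000 / 185068792645741961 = -0.02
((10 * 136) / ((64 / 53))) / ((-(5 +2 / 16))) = -219.76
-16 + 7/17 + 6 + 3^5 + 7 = 4087/17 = 240.41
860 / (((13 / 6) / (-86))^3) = -118153762560 / 2197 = -53779591.52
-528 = -528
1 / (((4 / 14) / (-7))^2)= 2401 / 4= 600.25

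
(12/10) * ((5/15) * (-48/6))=-3.20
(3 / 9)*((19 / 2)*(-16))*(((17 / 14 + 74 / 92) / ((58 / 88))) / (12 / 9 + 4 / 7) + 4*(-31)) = 12408596 / 2001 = 6201.20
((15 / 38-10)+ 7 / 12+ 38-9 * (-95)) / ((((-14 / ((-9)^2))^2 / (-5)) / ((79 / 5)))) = -34821879831 / 14896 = -2337666.48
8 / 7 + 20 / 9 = 212 / 63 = 3.37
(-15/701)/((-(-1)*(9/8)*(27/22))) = -880/56781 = -0.02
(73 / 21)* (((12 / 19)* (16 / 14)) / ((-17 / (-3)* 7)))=7008 / 110789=0.06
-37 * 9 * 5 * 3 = -4995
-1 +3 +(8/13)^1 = 34/13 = 2.62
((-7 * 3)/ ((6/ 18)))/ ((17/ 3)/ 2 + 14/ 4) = -189/ 19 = -9.95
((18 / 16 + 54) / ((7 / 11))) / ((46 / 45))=31185 / 368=84.74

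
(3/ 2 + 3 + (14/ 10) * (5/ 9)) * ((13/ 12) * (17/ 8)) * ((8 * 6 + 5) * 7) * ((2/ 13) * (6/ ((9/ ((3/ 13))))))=599165/ 5616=106.69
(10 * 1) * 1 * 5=50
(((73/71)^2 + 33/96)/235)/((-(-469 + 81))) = 225979/14708428160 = 0.00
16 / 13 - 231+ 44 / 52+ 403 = 2263 / 13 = 174.08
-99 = -99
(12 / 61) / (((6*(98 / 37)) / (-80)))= -2960 / 2989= -0.99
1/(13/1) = 1/13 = 0.08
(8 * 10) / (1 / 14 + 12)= 1120 / 169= 6.63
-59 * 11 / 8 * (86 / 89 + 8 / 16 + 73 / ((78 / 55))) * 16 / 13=-238516586 / 45123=-5285.92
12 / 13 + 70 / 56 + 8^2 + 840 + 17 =923.17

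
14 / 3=4.67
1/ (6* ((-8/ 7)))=-7/ 48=-0.15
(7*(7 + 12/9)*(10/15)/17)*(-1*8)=-2800/153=-18.30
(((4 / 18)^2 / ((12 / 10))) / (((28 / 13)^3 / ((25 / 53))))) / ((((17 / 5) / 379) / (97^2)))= 4896578854375 / 2403118368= 2037.59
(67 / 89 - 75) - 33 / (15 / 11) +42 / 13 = -550827 / 5785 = -95.22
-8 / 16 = -1 / 2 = -0.50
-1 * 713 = -713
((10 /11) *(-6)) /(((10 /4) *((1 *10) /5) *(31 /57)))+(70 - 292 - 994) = -415340 /341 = -1218.01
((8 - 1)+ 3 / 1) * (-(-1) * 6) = 60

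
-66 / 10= -33 / 5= -6.60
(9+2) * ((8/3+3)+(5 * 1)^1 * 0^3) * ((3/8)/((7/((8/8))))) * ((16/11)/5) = 34/35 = 0.97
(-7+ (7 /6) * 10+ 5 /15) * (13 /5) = 13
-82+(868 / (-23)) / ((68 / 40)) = -40742 / 391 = -104.20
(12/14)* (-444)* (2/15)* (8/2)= -7104/35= -202.97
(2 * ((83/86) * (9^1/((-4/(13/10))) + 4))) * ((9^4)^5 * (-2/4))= -1009086233101725090483/80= -12613577913771563631.04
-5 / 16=-0.31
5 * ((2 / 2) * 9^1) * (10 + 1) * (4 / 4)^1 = 495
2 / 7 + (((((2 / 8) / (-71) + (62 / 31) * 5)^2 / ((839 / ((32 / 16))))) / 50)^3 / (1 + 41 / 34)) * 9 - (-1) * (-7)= -2844616934823542207641041354923 / 423666379834452205914400000000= -6.71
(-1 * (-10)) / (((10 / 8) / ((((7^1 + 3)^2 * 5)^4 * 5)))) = 2500000000000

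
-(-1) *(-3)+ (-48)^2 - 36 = 2265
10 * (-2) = -20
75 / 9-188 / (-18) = 169 / 9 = 18.78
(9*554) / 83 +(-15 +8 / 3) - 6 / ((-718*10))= 42675077 / 893910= 47.74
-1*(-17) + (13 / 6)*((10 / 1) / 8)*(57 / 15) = 655 / 24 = 27.29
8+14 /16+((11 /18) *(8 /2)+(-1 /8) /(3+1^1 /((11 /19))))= 42281 /3744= 11.29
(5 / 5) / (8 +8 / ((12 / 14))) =3 / 52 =0.06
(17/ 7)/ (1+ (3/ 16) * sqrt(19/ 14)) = 8704/ 3413 - 816 * sqrt(266)/ 23891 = 1.99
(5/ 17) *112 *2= 1120/ 17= 65.88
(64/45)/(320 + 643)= 64/43335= 0.00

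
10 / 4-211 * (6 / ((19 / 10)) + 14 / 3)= -187927 / 114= -1648.48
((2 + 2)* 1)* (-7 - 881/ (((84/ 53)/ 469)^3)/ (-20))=39448266424111/ 8640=4565771576.86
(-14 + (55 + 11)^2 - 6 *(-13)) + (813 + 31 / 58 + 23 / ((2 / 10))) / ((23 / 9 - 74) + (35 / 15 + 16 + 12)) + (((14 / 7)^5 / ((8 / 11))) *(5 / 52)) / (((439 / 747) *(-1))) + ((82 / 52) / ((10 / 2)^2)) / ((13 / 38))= 34950627088227 / 7960694300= 4390.40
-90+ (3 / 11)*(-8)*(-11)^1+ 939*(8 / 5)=7182 / 5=1436.40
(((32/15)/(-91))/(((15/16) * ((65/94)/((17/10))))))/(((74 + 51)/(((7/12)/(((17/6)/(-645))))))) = 0.07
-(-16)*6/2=48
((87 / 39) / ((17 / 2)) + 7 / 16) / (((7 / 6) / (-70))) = -42.00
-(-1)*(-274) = -274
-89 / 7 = -12.71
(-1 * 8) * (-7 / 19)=56 / 19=2.95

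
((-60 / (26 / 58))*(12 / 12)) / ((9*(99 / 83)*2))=-6.23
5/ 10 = 1/ 2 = 0.50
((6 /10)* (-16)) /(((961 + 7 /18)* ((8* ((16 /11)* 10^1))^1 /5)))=-297 /692200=-0.00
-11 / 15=-0.73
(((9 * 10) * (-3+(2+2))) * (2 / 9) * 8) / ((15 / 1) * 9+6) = 160 / 141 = 1.13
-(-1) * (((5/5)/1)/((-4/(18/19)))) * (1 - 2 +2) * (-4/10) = 0.09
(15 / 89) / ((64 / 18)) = 135 / 2848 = 0.05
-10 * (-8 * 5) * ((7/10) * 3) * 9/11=7560/11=687.27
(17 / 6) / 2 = 17 / 12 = 1.42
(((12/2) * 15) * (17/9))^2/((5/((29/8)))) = 41905/2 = 20952.50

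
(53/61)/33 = 53/2013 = 0.03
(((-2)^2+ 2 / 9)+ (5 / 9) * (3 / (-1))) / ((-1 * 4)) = -23 / 36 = -0.64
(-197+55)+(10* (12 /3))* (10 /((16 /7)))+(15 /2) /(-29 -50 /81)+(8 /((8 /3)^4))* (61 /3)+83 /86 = 1950439483 /52816384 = 36.93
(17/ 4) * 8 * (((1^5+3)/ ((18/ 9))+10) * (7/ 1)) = 2856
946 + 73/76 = 71969/76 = 946.96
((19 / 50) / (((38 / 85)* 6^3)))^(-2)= 18662400 / 289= 64575.78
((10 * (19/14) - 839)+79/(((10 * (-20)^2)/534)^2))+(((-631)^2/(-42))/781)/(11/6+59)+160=-1060337131734379/1596364000000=-664.22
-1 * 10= -10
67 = 67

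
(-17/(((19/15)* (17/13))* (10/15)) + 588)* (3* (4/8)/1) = 65277/76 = 858.91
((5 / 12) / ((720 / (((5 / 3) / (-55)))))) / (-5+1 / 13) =13 / 3649536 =0.00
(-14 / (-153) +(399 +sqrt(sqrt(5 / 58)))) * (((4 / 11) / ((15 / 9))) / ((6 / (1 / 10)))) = 5^(1 / 4) * 58^(3 / 4) / 15950 +5551 / 3825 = 1.45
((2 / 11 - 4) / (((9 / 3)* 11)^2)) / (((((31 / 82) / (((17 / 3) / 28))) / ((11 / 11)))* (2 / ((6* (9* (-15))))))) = 31365 / 41261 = 0.76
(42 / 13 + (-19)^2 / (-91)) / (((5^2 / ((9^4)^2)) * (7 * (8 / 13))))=-2884130307 / 9800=-294299.01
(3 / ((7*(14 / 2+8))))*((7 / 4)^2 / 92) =7 / 7360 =0.00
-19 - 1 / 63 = -1198 / 63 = -19.02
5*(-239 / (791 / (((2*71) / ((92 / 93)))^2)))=-52101532755 / 1673756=-31128.51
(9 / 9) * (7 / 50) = 7 / 50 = 0.14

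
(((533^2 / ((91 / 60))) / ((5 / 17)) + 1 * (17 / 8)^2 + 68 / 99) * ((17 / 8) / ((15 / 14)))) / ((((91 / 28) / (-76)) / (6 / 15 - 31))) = 155099855498543 / 171600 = 903845311.76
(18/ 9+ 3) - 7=-2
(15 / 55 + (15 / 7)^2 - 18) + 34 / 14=-5771 / 539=-10.71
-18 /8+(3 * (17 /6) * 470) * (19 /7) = 303557 /28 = 10841.32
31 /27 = 1.15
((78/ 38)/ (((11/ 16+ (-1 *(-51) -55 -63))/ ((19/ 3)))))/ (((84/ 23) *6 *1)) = -598/ 66843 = -0.01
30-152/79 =2218/79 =28.08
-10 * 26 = -260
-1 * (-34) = 34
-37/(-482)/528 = 37/254496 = 0.00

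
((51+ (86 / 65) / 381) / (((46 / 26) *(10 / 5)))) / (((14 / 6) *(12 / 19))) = 3428417 / 350520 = 9.78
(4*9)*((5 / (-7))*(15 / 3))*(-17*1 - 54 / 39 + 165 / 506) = 2321.81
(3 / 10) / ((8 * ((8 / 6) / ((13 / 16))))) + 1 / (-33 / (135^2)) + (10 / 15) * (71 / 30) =-279124673 / 506880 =-550.67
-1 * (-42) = 42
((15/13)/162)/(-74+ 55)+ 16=16.00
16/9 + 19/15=137/45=3.04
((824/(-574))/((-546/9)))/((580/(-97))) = -0.00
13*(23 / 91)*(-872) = -20056 / 7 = -2865.14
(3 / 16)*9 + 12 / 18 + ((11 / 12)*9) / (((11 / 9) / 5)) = 1733 / 48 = 36.10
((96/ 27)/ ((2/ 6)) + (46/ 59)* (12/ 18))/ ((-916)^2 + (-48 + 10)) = 330/ 24751031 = 0.00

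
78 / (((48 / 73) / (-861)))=-817089 / 8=-102136.12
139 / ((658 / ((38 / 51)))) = 2641 / 16779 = 0.16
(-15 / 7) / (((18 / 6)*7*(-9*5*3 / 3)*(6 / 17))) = 17 / 2646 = 0.01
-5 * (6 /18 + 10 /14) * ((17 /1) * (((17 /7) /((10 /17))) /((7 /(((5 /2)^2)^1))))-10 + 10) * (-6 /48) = 1351075 /32928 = 41.03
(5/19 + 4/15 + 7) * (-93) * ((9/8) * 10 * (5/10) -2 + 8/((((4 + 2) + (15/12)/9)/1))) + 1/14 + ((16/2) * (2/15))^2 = -91261475503/26453700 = -3449.86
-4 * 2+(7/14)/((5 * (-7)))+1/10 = -277/35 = -7.91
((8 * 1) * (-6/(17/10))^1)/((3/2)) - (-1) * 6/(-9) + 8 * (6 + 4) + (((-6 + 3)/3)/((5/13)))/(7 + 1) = 122777/2040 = 60.18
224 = 224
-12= -12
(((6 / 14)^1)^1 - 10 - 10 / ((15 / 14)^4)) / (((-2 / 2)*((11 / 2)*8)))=1216199 / 3118500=0.39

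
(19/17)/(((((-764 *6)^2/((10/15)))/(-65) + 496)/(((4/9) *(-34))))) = 1235/35423262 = 0.00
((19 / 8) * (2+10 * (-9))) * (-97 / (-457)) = -44.36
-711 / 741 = -0.96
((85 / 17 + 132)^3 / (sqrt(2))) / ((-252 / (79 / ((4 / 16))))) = -203136887 * sqrt(2) / 126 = -2279991.59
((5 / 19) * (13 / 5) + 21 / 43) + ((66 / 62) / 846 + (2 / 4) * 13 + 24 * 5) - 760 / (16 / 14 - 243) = 790899540511 / 6045884151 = 130.82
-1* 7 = -7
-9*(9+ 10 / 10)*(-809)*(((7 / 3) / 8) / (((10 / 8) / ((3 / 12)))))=16989 / 4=4247.25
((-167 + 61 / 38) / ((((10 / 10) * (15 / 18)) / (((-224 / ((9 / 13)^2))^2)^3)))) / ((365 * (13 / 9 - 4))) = 2217292381731803.32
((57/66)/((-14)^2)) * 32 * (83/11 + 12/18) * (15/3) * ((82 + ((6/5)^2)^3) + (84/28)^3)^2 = 521152596312436/7177734375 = 72606.84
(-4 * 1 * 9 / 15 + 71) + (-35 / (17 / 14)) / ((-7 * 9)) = 52829 / 765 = 69.06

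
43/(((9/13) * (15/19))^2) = 2623387/18225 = 143.94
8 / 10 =4 / 5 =0.80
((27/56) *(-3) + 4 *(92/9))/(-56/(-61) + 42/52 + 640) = 15764047/256479804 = 0.06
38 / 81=0.47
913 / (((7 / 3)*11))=35.57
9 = 9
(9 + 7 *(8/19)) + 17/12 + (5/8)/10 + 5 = 16805/912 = 18.43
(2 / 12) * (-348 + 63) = -95 / 2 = -47.50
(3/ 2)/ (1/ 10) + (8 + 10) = 33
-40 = -40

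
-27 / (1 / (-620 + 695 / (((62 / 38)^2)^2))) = 13014267975 / 923521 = 14092.01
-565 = -565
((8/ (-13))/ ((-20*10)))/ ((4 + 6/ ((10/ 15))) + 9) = 1/ 7150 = 0.00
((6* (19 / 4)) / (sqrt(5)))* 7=399* sqrt(5) / 10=89.22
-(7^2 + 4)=-53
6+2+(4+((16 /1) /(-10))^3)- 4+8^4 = 4099.90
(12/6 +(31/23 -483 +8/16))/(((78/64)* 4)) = -29388/299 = -98.29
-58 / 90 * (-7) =203 / 45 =4.51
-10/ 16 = -5/ 8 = -0.62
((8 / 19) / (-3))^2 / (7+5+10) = 32 / 35739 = 0.00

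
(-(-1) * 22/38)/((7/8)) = 88/133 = 0.66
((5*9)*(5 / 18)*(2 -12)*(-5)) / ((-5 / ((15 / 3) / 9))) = -625 / 9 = -69.44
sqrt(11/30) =sqrt(330)/30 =0.61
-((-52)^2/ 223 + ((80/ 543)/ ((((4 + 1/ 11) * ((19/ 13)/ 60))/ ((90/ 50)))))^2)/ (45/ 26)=-1317101078176/ 118681145235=-11.10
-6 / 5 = -1.20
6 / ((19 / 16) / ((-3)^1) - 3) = -288 / 163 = -1.77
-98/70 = -7/5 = -1.40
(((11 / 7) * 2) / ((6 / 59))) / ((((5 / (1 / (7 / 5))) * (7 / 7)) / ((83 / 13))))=28.19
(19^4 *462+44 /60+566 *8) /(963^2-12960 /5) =903192461 /13871655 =65.11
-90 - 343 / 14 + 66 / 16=-883 / 8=-110.38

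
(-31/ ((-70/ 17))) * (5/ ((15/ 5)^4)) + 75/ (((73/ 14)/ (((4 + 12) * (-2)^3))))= -152371129/ 82782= -1840.63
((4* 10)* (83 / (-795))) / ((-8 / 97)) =8051 / 159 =50.64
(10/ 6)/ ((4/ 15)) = 25/ 4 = 6.25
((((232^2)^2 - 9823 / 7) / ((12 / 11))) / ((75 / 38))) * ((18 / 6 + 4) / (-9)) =-52325216801 / 50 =-1046504336.02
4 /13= 0.31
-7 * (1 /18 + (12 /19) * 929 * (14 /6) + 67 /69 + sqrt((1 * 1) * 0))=-75439301 /7866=-9590.55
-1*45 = -45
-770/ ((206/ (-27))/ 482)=5010390/ 103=48644.56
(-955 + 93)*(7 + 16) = -19826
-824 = -824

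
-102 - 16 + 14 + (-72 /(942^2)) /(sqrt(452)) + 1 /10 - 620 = -7239 /10 - sqrt(113) /2785337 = -723.90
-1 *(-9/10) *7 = 63/10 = 6.30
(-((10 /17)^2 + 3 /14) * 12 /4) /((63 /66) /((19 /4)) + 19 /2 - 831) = 1421409 /694501969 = 0.00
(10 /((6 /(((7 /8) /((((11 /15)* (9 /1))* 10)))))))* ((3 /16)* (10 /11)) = 175 /46464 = 0.00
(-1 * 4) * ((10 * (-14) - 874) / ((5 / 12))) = 48672 / 5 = 9734.40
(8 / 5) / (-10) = -4 / 25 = -0.16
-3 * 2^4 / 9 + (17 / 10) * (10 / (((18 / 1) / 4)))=-14 / 9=-1.56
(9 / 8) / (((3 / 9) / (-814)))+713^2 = 2022487 / 4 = 505621.75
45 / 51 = 0.88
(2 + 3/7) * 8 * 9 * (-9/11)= -11016/77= -143.06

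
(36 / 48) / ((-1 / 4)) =-3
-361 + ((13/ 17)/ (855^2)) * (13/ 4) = -17945201531/ 49709700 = -361.00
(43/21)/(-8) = -43/168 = -0.26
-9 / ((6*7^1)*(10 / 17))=-51 / 140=-0.36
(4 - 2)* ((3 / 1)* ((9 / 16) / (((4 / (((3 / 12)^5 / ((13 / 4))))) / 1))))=27 / 106496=0.00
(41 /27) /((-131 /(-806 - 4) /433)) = 532590 /131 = 4065.57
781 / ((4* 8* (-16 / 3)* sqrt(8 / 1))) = -2343* sqrt(2) / 2048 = -1.62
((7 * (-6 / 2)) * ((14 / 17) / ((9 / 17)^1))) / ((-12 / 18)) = 49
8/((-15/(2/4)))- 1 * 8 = -124/15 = -8.27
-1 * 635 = -635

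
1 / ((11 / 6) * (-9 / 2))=-4 / 33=-0.12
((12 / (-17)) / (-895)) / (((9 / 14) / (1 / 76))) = 14 / 867255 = 0.00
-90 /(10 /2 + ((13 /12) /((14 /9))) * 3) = -5040 /397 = -12.70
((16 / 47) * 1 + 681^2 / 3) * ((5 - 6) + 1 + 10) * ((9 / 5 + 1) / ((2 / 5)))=508592350 / 47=10821113.83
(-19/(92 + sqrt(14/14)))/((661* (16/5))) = -0.00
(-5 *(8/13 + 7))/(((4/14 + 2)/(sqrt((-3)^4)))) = -31185/208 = -149.93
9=9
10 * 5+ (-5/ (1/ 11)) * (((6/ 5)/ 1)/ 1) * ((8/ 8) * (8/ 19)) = 422/ 19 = 22.21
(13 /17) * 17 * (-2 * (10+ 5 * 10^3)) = -130260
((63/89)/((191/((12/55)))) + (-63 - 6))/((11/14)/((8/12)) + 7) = -1806292572/214102405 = -8.44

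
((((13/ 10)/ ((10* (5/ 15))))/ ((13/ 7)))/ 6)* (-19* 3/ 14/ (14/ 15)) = -171/ 1120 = -0.15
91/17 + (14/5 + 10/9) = 7087/765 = 9.26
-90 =-90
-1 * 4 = -4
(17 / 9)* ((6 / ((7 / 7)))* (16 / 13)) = 544 / 39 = 13.95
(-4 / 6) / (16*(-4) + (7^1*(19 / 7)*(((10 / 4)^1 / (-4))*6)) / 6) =16 / 1821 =0.01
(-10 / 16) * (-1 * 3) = 15 / 8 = 1.88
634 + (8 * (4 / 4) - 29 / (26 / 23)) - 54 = 14621 / 26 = 562.35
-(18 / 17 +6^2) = -630 / 17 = -37.06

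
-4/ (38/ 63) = -126/ 19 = -6.63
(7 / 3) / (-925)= -7 / 2775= -0.00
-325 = -325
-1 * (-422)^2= -178084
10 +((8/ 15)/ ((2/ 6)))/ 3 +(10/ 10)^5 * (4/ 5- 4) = 22/ 3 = 7.33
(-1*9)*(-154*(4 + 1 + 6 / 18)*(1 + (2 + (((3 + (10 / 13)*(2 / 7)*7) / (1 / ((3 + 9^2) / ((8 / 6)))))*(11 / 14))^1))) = 21876624 / 13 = 1682817.23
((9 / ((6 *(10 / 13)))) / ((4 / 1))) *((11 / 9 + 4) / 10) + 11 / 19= 38009 / 45600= 0.83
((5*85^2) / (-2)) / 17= -2125 / 2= -1062.50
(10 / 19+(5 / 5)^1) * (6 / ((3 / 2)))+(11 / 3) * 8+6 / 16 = 16331 / 456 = 35.81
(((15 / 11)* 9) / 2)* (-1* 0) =0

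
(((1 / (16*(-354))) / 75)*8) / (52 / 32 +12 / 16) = -2 / 252225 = -0.00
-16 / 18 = -8 / 9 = -0.89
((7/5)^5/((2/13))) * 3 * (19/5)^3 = 4495889307/781250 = 5754.74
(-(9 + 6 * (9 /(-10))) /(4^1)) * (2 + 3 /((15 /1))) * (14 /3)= -231 /25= -9.24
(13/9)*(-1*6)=-26/3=-8.67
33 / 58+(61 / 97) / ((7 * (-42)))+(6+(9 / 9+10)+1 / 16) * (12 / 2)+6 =360389149 / 3308088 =108.94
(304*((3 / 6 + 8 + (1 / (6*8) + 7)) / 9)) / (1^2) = 14155 / 27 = 524.26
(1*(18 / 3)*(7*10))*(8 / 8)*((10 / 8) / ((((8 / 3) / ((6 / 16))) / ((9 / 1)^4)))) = 31000725 / 64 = 484386.33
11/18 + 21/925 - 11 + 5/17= -2850899/283050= -10.07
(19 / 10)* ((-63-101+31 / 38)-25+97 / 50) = -44233 / 125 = -353.86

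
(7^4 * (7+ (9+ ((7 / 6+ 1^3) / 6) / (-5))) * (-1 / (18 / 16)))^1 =-13767334 / 405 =-33993.42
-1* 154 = -154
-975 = -975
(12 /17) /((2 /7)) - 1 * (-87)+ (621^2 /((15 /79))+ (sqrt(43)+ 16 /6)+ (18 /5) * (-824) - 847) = sqrt(43)+ 516966941 /255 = 2027327.89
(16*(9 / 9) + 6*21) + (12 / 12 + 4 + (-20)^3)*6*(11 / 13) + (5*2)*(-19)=-40638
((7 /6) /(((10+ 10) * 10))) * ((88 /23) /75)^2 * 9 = 3388 /24796875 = 0.00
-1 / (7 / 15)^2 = -225 / 49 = -4.59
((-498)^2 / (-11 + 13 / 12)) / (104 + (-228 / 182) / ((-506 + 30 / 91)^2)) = -3150849536262144 / 13102917702875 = -240.47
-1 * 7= -7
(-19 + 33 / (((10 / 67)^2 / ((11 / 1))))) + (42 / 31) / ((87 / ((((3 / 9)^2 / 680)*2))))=223872460099 / 13754700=16276.07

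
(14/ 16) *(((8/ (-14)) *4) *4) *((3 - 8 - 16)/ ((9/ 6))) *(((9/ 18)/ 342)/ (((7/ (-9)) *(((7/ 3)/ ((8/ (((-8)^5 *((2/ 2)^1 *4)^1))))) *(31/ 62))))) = 3/ 272384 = 0.00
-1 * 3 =-3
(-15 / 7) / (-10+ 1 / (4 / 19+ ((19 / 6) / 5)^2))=31377 / 122486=0.26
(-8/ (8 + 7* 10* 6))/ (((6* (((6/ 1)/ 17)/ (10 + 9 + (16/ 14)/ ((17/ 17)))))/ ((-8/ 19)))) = 3196/ 42693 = 0.07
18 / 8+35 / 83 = 887 / 332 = 2.67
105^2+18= 11043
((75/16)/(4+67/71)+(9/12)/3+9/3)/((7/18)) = 10.80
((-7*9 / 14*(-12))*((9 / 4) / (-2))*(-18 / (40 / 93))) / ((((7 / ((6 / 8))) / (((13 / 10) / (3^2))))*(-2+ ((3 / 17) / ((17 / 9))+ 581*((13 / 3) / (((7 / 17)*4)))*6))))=0.00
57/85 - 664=-56383/85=-663.33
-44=-44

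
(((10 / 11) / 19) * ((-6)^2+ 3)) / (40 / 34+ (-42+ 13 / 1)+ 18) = -6630 / 34903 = -0.19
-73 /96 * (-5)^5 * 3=228125 /32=7128.91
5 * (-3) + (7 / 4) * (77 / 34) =-1501 / 136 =-11.04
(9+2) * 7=77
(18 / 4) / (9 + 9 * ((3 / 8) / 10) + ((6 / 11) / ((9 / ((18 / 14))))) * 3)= 0.47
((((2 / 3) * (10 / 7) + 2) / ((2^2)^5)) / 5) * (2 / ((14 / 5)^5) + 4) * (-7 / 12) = -11147321 / 8260976640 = -0.00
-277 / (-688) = 277 / 688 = 0.40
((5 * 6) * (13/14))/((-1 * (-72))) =65/168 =0.39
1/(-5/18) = -18/5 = -3.60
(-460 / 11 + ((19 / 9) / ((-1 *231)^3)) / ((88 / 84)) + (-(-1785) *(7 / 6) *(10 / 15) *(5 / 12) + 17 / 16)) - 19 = 518.72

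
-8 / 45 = -0.18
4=4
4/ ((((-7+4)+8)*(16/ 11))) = 11/ 20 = 0.55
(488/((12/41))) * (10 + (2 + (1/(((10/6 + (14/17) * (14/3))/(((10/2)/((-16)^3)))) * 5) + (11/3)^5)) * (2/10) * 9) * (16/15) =468885017312819/218505600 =2145871.86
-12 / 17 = -0.71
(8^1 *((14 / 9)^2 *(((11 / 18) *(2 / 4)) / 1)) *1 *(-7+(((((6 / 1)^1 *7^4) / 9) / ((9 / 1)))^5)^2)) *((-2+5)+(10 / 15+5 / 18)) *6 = 4432739742229500768764681.00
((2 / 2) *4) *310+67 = 1307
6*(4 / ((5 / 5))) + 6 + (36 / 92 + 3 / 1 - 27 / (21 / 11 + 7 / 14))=27042 / 1219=22.18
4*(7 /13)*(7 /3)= 196 /39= 5.03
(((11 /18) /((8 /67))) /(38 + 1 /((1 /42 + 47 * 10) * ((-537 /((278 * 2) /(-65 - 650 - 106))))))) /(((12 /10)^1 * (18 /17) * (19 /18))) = 0.10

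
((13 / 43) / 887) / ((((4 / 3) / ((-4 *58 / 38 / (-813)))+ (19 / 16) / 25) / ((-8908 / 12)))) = -0.00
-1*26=-26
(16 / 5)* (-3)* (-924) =44352 / 5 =8870.40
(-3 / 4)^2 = 9 / 16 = 0.56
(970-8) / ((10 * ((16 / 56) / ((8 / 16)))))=3367 / 20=168.35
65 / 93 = 0.70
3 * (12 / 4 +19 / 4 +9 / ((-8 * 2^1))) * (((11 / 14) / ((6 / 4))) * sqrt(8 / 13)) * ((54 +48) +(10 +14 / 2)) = 1054.37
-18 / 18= -1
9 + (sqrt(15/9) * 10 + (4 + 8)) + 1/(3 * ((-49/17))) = 10 * sqrt(15)/3 + 3070/147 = 33.79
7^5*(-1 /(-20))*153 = 2571471 /20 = 128573.55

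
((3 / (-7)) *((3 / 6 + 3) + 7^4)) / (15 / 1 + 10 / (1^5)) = -2061 / 50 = -41.22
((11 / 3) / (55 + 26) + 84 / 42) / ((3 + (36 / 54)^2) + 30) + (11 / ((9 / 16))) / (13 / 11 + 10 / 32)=4014577 / 305343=13.15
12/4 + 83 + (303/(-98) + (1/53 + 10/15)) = 83.59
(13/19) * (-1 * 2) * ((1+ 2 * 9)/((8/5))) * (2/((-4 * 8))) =65/64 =1.02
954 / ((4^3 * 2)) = 7.45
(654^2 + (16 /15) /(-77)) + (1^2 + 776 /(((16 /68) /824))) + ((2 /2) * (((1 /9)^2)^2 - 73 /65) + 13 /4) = 3145271.11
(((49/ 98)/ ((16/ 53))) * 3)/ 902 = 159/ 28864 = 0.01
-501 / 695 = -0.72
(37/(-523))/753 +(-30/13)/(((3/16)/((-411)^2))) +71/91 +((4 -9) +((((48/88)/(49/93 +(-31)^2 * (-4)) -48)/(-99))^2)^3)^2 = -565500217786337385543024918897932849553556068121660661575668942172022978964808318126119063276659816804342226163/272005609606391804429110234042965109918331105896015249035907762540254668516526774697161841743573315277683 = -2079002.04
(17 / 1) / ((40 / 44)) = 187 / 10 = 18.70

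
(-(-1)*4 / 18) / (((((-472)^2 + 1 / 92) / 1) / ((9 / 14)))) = 92 / 143472903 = 0.00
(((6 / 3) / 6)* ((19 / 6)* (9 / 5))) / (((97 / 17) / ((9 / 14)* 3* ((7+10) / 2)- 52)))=-11.86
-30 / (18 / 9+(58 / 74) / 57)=-63270 / 4247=-14.90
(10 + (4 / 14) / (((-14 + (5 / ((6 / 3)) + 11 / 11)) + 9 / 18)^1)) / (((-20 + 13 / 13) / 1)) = -349 / 665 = -0.52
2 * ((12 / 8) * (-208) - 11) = -646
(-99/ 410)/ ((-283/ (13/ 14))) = 0.00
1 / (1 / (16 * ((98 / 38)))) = 784 / 19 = 41.26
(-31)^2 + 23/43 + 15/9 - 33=119996/129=930.20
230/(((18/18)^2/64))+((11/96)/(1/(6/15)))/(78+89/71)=19879066381/1350480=14720.00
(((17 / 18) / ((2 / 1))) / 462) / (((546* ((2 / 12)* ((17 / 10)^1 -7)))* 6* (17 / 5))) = -25 / 240648408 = -0.00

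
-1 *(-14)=14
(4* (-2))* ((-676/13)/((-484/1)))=-0.86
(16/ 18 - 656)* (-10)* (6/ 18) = 58960/ 27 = 2183.70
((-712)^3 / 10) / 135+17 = -180460589 / 675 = -267349.02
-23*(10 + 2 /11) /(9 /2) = -5152 /99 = -52.04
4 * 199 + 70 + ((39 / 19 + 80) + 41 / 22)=397065 / 418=949.92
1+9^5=59050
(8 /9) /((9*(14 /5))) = 20 /567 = 0.04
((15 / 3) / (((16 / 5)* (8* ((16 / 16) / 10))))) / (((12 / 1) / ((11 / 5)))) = 275 / 768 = 0.36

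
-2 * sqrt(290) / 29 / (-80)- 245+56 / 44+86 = -1735 / 11+sqrt(290) / 1160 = -157.71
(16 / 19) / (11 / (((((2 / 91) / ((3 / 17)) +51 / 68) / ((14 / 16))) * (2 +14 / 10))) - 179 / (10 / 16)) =-0.00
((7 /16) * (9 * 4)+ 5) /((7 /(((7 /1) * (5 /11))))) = 415 /44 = 9.43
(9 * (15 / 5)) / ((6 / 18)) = 81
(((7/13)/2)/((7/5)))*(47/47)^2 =5/26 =0.19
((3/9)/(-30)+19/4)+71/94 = 46481/8460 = 5.49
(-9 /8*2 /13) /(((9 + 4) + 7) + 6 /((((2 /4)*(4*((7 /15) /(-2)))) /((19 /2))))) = 0.00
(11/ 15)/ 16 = 11/ 240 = 0.05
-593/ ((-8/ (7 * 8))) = 4151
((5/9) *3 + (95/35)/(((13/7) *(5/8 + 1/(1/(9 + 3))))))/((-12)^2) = 7021/567216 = 0.01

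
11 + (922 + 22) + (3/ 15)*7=956.40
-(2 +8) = -10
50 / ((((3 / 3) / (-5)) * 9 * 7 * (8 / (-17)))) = 2125 / 252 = 8.43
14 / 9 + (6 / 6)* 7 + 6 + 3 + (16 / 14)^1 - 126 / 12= 1033 / 126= 8.20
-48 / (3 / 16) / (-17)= 256 / 17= 15.06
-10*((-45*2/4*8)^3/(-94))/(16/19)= -34627500/47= -736755.32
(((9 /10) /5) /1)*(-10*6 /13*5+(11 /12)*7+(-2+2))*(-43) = 335271 /2600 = 128.95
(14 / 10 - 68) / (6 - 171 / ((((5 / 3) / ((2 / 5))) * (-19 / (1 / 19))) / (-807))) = 10545 / 13576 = 0.78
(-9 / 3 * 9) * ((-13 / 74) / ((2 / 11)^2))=42471 / 296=143.48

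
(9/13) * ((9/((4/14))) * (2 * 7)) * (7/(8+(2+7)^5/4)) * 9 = 1000188/768053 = 1.30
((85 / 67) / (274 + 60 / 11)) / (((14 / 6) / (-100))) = -140250 / 720853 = -0.19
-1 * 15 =-15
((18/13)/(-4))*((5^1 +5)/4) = -45/52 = -0.87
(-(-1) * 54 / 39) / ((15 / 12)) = 72 / 65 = 1.11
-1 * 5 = -5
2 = 2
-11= -11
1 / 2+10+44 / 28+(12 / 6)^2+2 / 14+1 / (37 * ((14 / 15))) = 601 / 37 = 16.24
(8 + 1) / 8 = 9 / 8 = 1.12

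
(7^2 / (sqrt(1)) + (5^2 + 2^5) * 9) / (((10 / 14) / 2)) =7868 / 5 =1573.60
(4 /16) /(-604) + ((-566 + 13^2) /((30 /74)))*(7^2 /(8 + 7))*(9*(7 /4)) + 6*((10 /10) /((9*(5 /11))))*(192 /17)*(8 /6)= -155132591623 /3080400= -50361.18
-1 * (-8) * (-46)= -368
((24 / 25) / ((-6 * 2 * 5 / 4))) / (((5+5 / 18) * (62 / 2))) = -144 / 368125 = -0.00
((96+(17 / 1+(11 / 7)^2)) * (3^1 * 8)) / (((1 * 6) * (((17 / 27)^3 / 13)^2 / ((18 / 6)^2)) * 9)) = 1481808985691112 / 1182740881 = 1252860.21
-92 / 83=-1.11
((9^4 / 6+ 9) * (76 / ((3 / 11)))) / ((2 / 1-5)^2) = 102410 / 3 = 34136.67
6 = 6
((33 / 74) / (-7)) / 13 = -0.00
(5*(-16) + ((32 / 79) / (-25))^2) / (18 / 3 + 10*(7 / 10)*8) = -5033048 / 3900625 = -1.29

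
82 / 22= 41 / 11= 3.73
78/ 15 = 26/ 5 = 5.20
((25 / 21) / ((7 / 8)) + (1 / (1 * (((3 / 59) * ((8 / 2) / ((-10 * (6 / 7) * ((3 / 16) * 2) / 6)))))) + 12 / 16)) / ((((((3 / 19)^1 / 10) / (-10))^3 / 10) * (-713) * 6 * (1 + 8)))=-34533.01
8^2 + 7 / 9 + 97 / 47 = 28274 / 423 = 66.84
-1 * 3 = -3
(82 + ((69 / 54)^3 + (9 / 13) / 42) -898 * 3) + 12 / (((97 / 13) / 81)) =-127648991671 / 51479064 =-2479.63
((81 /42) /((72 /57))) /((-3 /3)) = -171 /112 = -1.53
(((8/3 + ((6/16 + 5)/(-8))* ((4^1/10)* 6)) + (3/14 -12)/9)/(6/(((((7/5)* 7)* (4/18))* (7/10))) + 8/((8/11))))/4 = -7007/1639360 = -0.00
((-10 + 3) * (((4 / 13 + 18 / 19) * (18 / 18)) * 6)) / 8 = -3255 / 494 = -6.59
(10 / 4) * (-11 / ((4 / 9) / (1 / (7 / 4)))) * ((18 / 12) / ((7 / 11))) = -16335 / 196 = -83.34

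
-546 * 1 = -546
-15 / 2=-7.50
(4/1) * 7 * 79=2212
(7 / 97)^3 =343 / 912673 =0.00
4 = 4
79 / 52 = 1.52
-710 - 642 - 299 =-1651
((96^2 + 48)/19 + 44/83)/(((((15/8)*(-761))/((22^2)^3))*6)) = -349095817376768/54004365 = -6464214.83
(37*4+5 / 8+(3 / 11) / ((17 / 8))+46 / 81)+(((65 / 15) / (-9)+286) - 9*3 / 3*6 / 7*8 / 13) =4742636981 / 11027016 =430.09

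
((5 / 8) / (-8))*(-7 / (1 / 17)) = 595 / 64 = 9.30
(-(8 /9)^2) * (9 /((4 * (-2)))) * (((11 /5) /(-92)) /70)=-11 /36225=-0.00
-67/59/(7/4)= -268/413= -0.65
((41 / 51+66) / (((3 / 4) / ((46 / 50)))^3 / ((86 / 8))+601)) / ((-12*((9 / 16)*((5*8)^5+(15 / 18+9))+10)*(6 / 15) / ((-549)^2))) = -19101886268852160 / 157653760886772704579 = -0.00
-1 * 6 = -6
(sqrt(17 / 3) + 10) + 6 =sqrt(51) / 3 + 16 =18.38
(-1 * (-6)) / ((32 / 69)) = 207 / 16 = 12.94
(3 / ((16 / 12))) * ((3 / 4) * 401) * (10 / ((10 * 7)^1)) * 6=32481 / 56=580.02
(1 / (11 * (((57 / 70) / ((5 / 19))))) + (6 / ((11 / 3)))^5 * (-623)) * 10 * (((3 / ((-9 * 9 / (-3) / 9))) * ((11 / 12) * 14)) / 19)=-44621619397670 / 903803571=-49370.93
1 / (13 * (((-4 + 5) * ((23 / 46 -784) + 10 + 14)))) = -2 / 19747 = -0.00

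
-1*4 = -4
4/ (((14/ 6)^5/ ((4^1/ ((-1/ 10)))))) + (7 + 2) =6.69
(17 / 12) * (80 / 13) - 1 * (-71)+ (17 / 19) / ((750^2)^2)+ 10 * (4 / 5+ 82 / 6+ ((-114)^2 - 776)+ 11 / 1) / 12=803740078125000221 / 78152343750000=10284.27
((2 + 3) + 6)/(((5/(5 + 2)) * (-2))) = -77/10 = -7.70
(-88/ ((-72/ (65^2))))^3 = 100382543421875/ 729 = 137698962169.92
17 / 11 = 1.55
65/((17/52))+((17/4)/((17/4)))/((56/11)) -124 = 71419/952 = 75.02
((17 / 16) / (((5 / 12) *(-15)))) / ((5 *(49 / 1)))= -0.00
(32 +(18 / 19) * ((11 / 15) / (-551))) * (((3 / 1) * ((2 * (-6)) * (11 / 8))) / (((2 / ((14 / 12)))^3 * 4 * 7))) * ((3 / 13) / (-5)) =451405493 / 871020800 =0.52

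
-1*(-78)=78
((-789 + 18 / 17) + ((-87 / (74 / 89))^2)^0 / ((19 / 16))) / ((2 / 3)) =-762699 / 646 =-1180.65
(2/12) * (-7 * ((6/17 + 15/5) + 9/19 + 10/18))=-89173/17442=-5.11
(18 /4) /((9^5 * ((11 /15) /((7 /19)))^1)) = 35 /914166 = 0.00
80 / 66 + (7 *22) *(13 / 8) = 251.46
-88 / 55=-8 / 5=-1.60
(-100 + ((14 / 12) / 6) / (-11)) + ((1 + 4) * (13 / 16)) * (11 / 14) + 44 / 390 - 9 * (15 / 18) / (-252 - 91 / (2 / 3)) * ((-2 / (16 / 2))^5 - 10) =-165386008079 / 1706664960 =-96.91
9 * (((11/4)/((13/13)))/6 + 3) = 249/8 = 31.12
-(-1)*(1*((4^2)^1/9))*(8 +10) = 32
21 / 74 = 0.28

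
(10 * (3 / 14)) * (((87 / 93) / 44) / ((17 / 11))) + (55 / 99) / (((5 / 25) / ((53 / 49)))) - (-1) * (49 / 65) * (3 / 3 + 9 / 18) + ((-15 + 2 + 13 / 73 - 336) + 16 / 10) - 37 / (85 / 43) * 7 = -2091210036337 / 4411084860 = -474.08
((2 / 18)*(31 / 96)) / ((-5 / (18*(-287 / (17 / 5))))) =10.90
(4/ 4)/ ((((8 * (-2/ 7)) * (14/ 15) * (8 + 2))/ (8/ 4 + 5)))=-21/ 64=-0.33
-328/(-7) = 328/7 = 46.86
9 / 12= 3 / 4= 0.75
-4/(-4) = 1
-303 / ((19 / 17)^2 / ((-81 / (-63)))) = -788103 / 2527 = -311.87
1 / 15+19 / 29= 314 / 435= 0.72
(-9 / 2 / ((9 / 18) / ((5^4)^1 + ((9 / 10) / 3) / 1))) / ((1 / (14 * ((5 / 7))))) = -56277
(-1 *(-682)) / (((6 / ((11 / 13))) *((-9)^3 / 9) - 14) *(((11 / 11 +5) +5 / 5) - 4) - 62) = -3751 / 10049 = -0.37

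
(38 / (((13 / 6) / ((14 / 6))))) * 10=5320 / 13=409.23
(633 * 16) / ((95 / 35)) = 3731.37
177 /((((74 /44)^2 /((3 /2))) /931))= 87388.87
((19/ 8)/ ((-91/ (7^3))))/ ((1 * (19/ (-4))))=49/ 26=1.88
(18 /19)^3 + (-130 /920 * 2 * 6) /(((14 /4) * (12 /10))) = 493117 /1104299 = 0.45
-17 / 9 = -1.89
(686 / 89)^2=470596 / 7921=59.41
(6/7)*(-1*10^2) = -600/7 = -85.71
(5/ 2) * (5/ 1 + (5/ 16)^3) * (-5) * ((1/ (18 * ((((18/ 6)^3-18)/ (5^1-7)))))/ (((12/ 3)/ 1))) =515125/ 2654208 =0.19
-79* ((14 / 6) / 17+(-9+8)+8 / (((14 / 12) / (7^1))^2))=-1156876 / 51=-22683.84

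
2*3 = 6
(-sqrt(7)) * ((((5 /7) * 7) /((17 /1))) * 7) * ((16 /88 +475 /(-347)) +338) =-44996525 * sqrt(7) /64889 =-1834.67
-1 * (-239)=239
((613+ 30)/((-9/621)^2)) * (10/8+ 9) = 125514243/4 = 31378560.75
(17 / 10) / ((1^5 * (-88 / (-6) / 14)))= 357 / 220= 1.62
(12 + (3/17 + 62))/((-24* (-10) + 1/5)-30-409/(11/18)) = -69355/429233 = -0.16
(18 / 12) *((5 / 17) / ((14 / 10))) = 75 / 238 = 0.32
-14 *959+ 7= -13419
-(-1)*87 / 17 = 87 / 17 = 5.12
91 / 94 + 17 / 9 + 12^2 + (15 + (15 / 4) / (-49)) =13412893 / 82908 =161.78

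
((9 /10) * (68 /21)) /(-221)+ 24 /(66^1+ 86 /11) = 588 /1885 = 0.31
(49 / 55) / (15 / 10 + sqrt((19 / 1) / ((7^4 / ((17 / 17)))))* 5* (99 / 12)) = 0.17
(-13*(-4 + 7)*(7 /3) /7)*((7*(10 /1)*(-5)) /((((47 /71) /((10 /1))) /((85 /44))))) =68648125 /517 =132781.67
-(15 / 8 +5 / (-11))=-125 / 88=-1.42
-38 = -38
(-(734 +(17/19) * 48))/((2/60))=-442860/19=-23308.42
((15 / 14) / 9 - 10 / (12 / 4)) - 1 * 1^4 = -59 / 14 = -4.21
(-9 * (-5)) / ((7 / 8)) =360 / 7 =51.43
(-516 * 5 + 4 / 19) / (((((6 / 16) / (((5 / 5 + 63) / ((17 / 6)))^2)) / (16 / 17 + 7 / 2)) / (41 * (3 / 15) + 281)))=-2104186805157888 / 466735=-4508311579.71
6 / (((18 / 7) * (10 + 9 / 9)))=7 / 33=0.21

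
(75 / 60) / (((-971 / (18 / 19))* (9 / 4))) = -10 / 18449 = -0.00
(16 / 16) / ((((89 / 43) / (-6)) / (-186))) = 47988 / 89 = 539.19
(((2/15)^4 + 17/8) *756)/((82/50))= 6025271/6150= 979.72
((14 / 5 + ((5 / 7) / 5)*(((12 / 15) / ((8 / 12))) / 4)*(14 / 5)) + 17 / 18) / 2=1.93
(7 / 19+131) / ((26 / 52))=4992 / 19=262.74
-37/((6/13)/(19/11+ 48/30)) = -29341/110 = -266.74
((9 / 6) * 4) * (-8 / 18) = -2.67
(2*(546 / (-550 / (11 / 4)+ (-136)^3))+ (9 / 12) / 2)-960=-61899679 / 64504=-959.63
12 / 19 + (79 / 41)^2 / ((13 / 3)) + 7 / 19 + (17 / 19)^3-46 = -6509252869 / 149889727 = -43.43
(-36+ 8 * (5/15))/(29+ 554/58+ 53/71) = -41180/48549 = -0.85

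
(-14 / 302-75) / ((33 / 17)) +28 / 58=-5516914 / 144507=-38.18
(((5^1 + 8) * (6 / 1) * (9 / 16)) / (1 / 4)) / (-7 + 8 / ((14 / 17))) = 64.66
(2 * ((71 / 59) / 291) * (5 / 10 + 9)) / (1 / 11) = 14839 / 17169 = 0.86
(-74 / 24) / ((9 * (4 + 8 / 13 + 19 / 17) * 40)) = -8177 / 5473440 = -0.00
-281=-281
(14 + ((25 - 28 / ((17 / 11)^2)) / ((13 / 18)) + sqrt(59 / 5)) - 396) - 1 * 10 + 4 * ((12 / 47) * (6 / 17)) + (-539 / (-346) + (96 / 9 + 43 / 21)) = -153528319703 / 427674338 + sqrt(295) / 5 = -355.55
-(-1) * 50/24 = 25/12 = 2.08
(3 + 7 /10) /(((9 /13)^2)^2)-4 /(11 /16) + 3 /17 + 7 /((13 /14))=2871503977 /159497910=18.00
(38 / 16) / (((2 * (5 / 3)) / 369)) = 21033 / 80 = 262.91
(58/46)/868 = 29/19964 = 0.00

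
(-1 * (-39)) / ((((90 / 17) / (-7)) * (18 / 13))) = -20111 / 540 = -37.24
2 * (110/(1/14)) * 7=21560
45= 45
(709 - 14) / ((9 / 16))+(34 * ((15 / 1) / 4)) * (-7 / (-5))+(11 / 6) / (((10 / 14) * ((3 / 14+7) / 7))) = 1416.55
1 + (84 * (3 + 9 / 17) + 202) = 499.47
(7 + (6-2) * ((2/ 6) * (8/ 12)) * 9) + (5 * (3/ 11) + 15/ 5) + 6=25.36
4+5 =9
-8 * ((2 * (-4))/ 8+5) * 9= -288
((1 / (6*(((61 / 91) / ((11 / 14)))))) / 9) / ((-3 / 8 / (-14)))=4004 / 4941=0.81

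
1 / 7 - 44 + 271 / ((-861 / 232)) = -100633 / 861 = -116.88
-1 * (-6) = 6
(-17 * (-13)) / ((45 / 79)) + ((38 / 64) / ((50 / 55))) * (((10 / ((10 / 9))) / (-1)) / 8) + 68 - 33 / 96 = 10480879 / 23040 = 454.90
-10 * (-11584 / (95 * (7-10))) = -23168 / 57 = -406.46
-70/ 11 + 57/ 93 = -1961/ 341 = -5.75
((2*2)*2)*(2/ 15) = 16/ 15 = 1.07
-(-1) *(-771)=-771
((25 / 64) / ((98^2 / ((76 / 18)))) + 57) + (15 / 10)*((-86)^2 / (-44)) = -195.14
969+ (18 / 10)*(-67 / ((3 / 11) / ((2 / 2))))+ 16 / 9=23786 / 45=528.58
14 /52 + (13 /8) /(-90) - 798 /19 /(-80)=1453 /1872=0.78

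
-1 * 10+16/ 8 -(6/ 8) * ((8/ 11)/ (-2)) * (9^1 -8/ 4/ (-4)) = -119/ 22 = -5.41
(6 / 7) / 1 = 6 / 7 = 0.86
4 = 4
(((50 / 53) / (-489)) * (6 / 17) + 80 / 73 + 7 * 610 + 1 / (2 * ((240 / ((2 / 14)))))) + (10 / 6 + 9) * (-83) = 40654603224973 / 12007518880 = 3385.76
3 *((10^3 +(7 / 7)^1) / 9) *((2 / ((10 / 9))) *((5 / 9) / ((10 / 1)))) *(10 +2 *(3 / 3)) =2002 / 5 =400.40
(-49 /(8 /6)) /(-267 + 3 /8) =98 /711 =0.14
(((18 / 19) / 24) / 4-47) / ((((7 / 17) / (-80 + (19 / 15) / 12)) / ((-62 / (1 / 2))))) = -21652594459 / 19152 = -1130565.71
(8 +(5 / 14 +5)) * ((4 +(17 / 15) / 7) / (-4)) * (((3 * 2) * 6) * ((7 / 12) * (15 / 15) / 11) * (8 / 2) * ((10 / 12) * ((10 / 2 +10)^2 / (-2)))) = 9949.55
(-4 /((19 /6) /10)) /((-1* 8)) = 30 /19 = 1.58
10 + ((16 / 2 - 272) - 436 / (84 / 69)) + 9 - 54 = -4600 / 7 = -657.14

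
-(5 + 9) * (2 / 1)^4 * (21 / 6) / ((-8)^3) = 1.53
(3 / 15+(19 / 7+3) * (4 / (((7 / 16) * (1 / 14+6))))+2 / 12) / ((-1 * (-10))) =32029 / 35700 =0.90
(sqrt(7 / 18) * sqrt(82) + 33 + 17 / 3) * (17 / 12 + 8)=113 * sqrt(287) / 36 + 3277 / 9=417.29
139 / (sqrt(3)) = 139 * sqrt(3) / 3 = 80.25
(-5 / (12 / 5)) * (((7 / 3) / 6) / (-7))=25 / 216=0.12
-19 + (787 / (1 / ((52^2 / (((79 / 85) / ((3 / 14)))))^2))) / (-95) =-3219861.35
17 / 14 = 1.21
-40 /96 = -5 /12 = -0.42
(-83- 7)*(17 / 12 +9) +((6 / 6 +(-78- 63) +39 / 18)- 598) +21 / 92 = -461777 / 276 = -1673.11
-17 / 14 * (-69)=1173 / 14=83.79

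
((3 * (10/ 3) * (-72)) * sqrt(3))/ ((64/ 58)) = -1305 * sqrt(3)/ 2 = -1130.16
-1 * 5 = -5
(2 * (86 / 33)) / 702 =86 / 11583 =0.01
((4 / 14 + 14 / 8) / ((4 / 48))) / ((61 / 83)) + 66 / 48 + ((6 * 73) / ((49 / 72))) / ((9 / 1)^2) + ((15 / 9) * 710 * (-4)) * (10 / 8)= -421384955 / 71736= -5874.11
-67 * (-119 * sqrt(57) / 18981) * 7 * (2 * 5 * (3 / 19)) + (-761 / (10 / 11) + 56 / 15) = -798.32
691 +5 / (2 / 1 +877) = 607394 / 879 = 691.01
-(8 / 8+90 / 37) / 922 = -127 / 34114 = -0.00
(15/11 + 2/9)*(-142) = -22294/99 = -225.19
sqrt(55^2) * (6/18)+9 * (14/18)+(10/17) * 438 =282.98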